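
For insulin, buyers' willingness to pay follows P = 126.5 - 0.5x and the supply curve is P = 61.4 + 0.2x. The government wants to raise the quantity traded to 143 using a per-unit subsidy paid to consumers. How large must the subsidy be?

Required subsidy s = 35 per unit

At x = 143, from the demand curve buyers pay Pb = 126.5 − 0.5·143 = 55; from the supply curve sellers need Ps = 61.4 + 0.2·143 = 90.
The subsidy must fill the gap: s = Ps − Pb = 90 − 55 = 35.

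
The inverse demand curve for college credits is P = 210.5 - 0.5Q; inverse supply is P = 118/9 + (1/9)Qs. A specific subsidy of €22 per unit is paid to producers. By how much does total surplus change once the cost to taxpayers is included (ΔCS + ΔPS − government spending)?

Net change in total surplus = -€396

Pre-subsidy: 210.5 - 0.5Q = 118/9 + (1/9)Q gives Q* = 323 and P* = 49.
With the subsidy, sellers receive Ps = Pb + 22 for each unit, where Pb is the price buyers pay.
On the curves, Pb = 210.5 - 0.5Q and Ps = 118/9 + (1/9)Q; the wedge Ps − Pb = 22 gives 118/9 + (1/9)Q − (210.5 - 0.5Q) = 22, so Q' = 359.
Then Pb = 210.5 − 0.5·359 = 31 and Ps = 118/9 + (1/9)·359 = 53.
ΔCS = ½(323 + 359)(49 − 31) = 6138; ΔPS = ½(323 + 359)(53 − 49) = 1364.
Government spending = 22 × 359 = 7898.
Net change = 6138 + 1364 − 7898 = -396. The loss equals the DWL triangle ½·22·36.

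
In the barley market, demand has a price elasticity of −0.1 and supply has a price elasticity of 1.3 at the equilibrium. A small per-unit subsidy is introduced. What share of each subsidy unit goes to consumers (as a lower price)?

For a small subsidy around the equilibrium, the benefit split depends on the relative slopes, which at a point are proportional to the elasticities.
Buyer share = εs/(εs + |εd|) = 1.3/(1.3 + 0.1) = 13/14; seller share = |εd|/(εs + |εd|) = 1/14.

Consumer share = 13/14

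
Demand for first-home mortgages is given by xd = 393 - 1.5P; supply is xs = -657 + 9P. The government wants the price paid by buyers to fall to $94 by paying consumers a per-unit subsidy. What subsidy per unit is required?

Required subsidy s = $7 per unit

At a buyer price of 94, quantity demanded is 393 − 1.5·94 = 252.
Sellers supply 252 only when they receive Ps with -657 + 9·Ps = 252, i.e. Ps = 101.
s = Ps − Pb = 101 − 94 = 7.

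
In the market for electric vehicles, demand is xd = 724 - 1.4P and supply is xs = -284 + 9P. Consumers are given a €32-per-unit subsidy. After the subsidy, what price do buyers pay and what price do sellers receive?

Buyers pay 900/13; sellers receive 1316/13

Pre-subsidy: 724 - 1.4P = -284 + 9P gives P* = 1260/13, x* = 7648/13.
With the rebate, buyers effectively pay Pb = Ps − 32, where Ps is the price sellers receive.
Demand in terms of Ps becomes xd = 724 − 1.4(Ps − 32) = 768.8 - 1.4Ps. Setting this equal to supply: 768.8 - 1.4Ps = -284 + 9Ps, so Ps = 1316/13.
Buyers pay Pb = 1316/13 − 32 = 900/13; x' = -284 + 9·(1316/13) = 8152/13.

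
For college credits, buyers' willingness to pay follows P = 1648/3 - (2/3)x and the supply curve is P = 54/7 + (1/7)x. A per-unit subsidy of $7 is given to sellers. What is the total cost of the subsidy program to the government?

Government cost = 80647/17

Pre-subsidy: 1648/3 - (2/3)x = 54/7 + (1/7)x gives x* = 11374/17 and P* = 1756/17.
With the subsidy, sellers receive Ps = Pb + 7 for each unit, where Pb is the price buyers pay.
On the curves, Pb = 1648/3 - (2/3)x and Ps = 54/7 + (1/7)x; the wedge Ps − Pb = 7 gives 54/7 + (1/7)x − (1648/3 - (2/3)x) = 7, so x' = 11521/17.
Then Pb = 1648/3 − (2/3)·(11521/17) = 1658/17 and Ps = 54/7 + (1/7)·(11521/17) = 1777/17.
Government outlay = subsidy × quantity = 7 × 11521/17 = 80647/17.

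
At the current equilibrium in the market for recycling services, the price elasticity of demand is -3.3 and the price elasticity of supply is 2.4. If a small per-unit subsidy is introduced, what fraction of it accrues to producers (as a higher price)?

Producer share = 11/19

For a small subsidy around the equilibrium, the benefit split depends on the relative slopes, which at a point are proportional to the elasticities.
Buyer share = εs/(εs + |εd|) = 2.4/(2.4 + 3.3) = 8/19; seller share = |εd|/(εs + |εd|) = 11/19.
So producers capture 11/19 of the subsidy.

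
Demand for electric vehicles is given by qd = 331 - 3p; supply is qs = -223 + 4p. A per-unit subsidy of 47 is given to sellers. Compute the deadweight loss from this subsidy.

Pre-subsidy: 331 - 3p = -223 + 4p gives p* = 554/7, q* = 655/7.
With the subsidy, sellers receive ps = pb + 47 for each unit, where pb is the price buyers pay.
Supply in terms of pb becomes qs = -223 + 4(pb + 47) = -35 + 4pb. Setting this equal to demand: 331 - 3pb = -35 + 4pb, so pb = 366/7.
Sellers receive ps = 366/7 + 47 = 695/7; q' = 331 − 3·(366/7) = 1219/7.
The subsidy expands output by 1219/7 − 655/7 = 564/7 past the efficient level; on those units the gap between marginal cost and willingness to pay runs from 0 up to 47.
DWL = ½ × 47 × 564/7 = 13254/7.

Deadweight loss = 13254/7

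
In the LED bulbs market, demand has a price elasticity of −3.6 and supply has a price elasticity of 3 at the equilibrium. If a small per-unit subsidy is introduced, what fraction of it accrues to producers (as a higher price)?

For a small subsidy around the equilibrium, the benefit split depends on the relative slopes, which at a point are proportional to the elasticities.
Buyer share = εs/(εs + |εd|) = 3/(3 + 3.6) = 5/11; seller share = |εd|/(εs + |εd|) = 6/11.
So producers capture 6/11 of the subsidy.

Producer share = 6/11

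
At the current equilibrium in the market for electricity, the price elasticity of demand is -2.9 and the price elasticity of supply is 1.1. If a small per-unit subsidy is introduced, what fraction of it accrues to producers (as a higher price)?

Producer share = 0.725

For a small subsidy around the equilibrium, the benefit split depends on the relative slopes, which at a point are proportional to the elasticities.
Buyer share = εs/(εs + |εd|) = 1.1/(1.1 + 2.9) = 0.275; seller share = |εd|/(εs + |εd|) = 0.725.
So producers capture 0.725 of the subsidy.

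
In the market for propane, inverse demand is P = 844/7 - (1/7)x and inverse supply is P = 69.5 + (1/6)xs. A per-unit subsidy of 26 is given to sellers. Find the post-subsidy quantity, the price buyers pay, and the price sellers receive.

Pre-subsidy: 844/7 - (1/7)x = 69.5 + (1/6)x gives x* = 165 and P* = 97.
With the subsidy, sellers receive Ps = Pb + 26 for each unit, where Pb is the price buyers pay.
On the curves, Pb = 844/7 - (1/7)x and Ps = 69.5 + (1/6)x; the wedge Ps − Pb = 26 gives 69.5 + (1/6)x − (844/7 - (1/7)x) = 26, so x' = 249.
Then Pb = 844/7 − (1/7)·249 = 85 and Ps = 69.5 + (1/6)·249 = 111.

x' = 249; buyers pay 85; sellers receive 111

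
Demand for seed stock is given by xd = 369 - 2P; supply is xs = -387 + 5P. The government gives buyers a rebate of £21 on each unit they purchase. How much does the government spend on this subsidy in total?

Government cost = £3843

Pre-subsidy: 369 - 2P = -387 + 5P gives P* = 108, x* = 153.
With the rebate, buyers effectively pay Pb = Ps − 21, where Ps is the price sellers receive.
Demand in terms of Ps becomes xd = 369 − 2(Ps − 21) = 411 - 2Ps. Setting this equal to supply: 411 - 2Ps = -387 + 5Ps, so Ps = 114.
Buyers pay Pb = 114 − 21 = 93; x' = -387 + 5·114 = 183.
Government outlay = subsidy × quantity = 21 × 183 = 3843.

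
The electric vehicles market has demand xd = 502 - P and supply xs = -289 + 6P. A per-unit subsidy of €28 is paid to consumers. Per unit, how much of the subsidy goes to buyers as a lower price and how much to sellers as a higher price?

Pre-subsidy: 502 - P = -289 + 6P gives P* = 113, x* = 389.
With the rebate, buyers effectively pay Pb = Ps − 28, where Ps is the price sellers receive.
Demand in terms of Ps becomes xd = 502 − 1(Ps − 28) = 530 - Ps. Setting this equal to supply: 530 - Ps = -289 + 6Ps, so Ps = 117.
Buyers pay Pb = 117 − 28 = 89; x' = -289 + 6·117 = 413.
Buyers' price falls by P* − Pb = 113 − 89 = 24; sellers' price rises by Ps − P* = 117 − 113 = 4.

Buyers gain €24 per unit; sellers gain €4 per unit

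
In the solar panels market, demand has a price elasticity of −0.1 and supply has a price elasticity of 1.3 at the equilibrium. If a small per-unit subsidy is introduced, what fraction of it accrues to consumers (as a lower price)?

Consumer share = 13/14

For a small subsidy around the equilibrium, the benefit split depends on the relative slopes, which at a point are proportional to the elasticities.
Buyer share = εs/(εs + |εd|) = 1.3/(1.3 + 0.1) = 13/14; seller share = |εd|/(εs + |εd|) = 1/14.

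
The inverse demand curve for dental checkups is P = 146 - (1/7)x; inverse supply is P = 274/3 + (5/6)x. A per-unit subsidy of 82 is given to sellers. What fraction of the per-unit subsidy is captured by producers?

Producer share = 35/41

Pre-subsidy: 146 - (1/7)x = 274/3 + (5/6)x gives x* = 56 and P* = 138.
With the subsidy, sellers receive Ps = Pb + 82 for each unit, where Pb is the price buyers pay.
On the curves, Pb = 146 - (1/7)x and Ps = 274/3 + (5/6)x; the wedge Ps − Pb = 82 gives 274/3 + (5/6)x − (146 - (1/7)x) = 82, so x' = 140.
Then Pb = 146 − (1/7)·140 = 126 and Ps = 274/3 + (5/6)·140 = 208.
Buyers' price falls by P* − Pb = 138 − 126 = 12; sellers' price rises by Ps − P* = 208 − 138 = 70.
So producers capture 70/82 = 35/41 of each unit of subsidy.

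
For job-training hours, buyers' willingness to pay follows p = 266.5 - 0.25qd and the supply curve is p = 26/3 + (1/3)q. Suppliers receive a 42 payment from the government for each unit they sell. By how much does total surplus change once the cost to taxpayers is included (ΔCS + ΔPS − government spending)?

Pre-subsidy: 266.5 - 0.25q = 26/3 + (1/3)q gives q* = 442 and p* = 156.
With the subsidy, sellers receive ps = pb + 42 for each unit, where pb is the price buyers pay.
On the curves, pb = 266.5 - 0.25q and ps = 26/3 + (1/3)q; the wedge ps − pb = 42 gives 26/3 + (1/3)q − (266.5 - 0.25q) = 42, so q' = 514.
Then pb = 266.5 − 0.25·514 = 138 and ps = 26/3 + (1/3)·514 = 180.
ΔCS = ½(442 + 514)(156 − 138) = 8604; ΔPS = ½(442 + 514)(180 − 156) = 11472.
Government spending = 42 × 514 = 21588.
Net change = 8604 + 11472 − 21588 = -1512. The loss equals the DWL triangle ½·42·72.

Net change in total surplus = -1512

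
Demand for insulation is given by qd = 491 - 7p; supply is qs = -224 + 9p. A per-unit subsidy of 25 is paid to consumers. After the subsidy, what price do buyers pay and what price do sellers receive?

Pre-subsidy: 491 - 7p = -224 + 9p gives p* = 44.6875, q* = 178.1875.
With the rebate, buyers effectively pay pb = ps − 25, where ps is the price sellers receive.
Demand in terms of ps becomes qd = 491 − 7(ps − 25) = 666 - 7ps. Setting this equal to supply: 666 - 7ps = -224 + 9ps, so ps = 55.625.
Buyers pay pb = 55.625 − 25 = 30.625; q' = -224 + 9·55.625 = 276.625.

Buyers pay 30.625; sellers receive 55.625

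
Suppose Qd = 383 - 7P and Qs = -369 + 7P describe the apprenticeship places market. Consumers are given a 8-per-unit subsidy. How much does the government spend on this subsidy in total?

Pre-subsidy: 383 - 7P = -369 + 7P gives P* = 376/7, Q* = 7.
With the rebate, buyers effectively pay Pb = Ps − 8, where Ps is the price sellers receive.
Demand in terms of Ps becomes Qd = 383 − 7(Ps − 8) = 439 - 7Ps. Setting this equal to supply: 439 - 7Ps = -369 + 7Ps, so Ps = 404/7.
Buyers pay Pb = 404/7 − 8 = 348/7; Q' = -369 + 7·(404/7) = 35.
Government outlay = subsidy × quantity = 8 × 35 = 280.

Government cost = 280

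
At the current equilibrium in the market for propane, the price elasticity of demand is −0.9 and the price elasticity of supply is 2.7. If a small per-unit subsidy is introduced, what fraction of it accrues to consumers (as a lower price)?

Consumer share = 0.75

For a small subsidy around the equilibrium, the benefit split depends on the relative slopes, which at a point are proportional to the elasticities.
Buyer share = εs/(εs + |εd|) = 2.7/(2.7 + 0.9) = 0.75; seller share = |εd|/(εs + |εd|) = 0.25.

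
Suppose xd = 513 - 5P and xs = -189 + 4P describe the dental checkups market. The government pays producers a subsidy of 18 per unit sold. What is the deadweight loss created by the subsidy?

Deadweight loss = 360

Pre-subsidy: 513 - 5P = -189 + 4P gives P* = 78, x* = 123.
With the subsidy, sellers receive Ps = Pb + 18 for each unit, where Pb is the price buyers pay.
Supply in terms of Pb becomes xs = -189 + 4(Pb + 18) = -117 + 4Pb. Setting this equal to demand: 513 - 5Pb = -117 + 4Pb, so Pb = 70.
Sellers receive Ps = 70 + 18 = 88; x' = 513 − 5·70 = 163.
The subsidy expands output by 163 − 123 = 40 past the efficient level; on those units the gap between marginal cost and willingness to pay runs from 0 up to 18.
DWL = ½ × 18 × 40 = 360.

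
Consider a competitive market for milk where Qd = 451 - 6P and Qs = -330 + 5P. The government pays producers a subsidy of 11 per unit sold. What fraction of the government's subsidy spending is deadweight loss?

Pre-subsidy: 451 - 6P = -330 + 5P gives P* = 71, Q* = 25.
With the subsidy, sellers receive Ps = Pb + 11 for each unit, where Pb is the price buyers pay.
Supply in terms of Pb becomes Qs = -330 + 5(Pb + 11) = -275 + 5Pb. Setting this equal to demand: 451 - 6Pb = -275 + 5Pb, so Pb = 66.
Sellers receive Ps = 66 + 11 = 77; Q' = 451 − 6·66 = 55.
ΔCS = ½(25 + 55)(71 − 66) = 200; ΔPS = ½(25 + 55)(77 − 71) = 240.
Government spending = 11 × 55 = 605.
DWL = ½ × 11 × (55 − 25) = 165; fraction = 165 / 605 = 3/11.

DWL / government spending = 3/11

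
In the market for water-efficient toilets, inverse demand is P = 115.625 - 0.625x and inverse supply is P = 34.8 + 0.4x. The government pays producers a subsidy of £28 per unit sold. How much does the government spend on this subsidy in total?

Government cost = 121884/41

Pre-subsidy: 115.625 - 0.625x = 34.8 + 0.4x gives x* = 3233/41 and P* = 2720/41.
With the subsidy, sellers receive Ps = Pb + 28 for each unit, where Pb is the price buyers pay.
On the curves, Pb = 115.625 - 0.625x and Ps = 34.8 + 0.4x; the wedge Ps − Pb = 28 gives 34.8 + 0.4x − (115.625 - 0.625x) = 28, so x' = 4353/41.
Then Pb = 115.625 − 0.625·(4353/41) = 2020/41 and Ps = 34.8 + 0.4·(4353/41) = 3168/41.
Government outlay = subsidy × quantity = 28 × 4353/41 = 121884/41.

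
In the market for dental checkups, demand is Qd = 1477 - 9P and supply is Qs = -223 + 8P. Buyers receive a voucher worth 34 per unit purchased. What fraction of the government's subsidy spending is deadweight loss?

DWL / government spending = 72/721

Pre-subsidy: 1477 - 9P = -223 + 8P gives P* = 100, Q* = 577.
With the rebate, buyers effectively pay Pb = Ps − 34, where Ps is the price sellers receive.
Demand in terms of Ps becomes Qd = 1477 − 9(Ps − 34) = 1783 - 9Ps. Setting this equal to supply: 1783 - 9Ps = -223 + 8Ps, so Ps = 118.
Buyers pay Pb = 118 − 34 = 84; Q' = -223 + 8·118 = 721.
ΔCS = ½(577 + 721)(100 − 84) = 10384; ΔPS = ½(577 + 721)(118 − 100) = 11682.
Government spending = 34 × 721 = 24514.
DWL = ½ × 34 × (721 − 577) = 2448; fraction = 2448 / 24514 = 72/721.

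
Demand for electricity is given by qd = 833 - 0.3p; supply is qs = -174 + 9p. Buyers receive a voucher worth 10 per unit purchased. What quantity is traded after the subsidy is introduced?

q' = 24906/31

Pre-subsidy: 833 - 0.3p = -174 + 9p gives p* = 10070/93, q* = 24816/31.
With the rebate, buyers effectively pay pb = ps − 10, where ps is the price sellers receive.
Demand in terms of ps becomes qd = 833 − 0.3(ps − 10) = 836 - 0.3ps. Setting this equal to supply: 836 - 0.3ps = -174 + 9ps, so ps = 10100/93.
Buyers pay pb = 10100/93 − 10 = 9170/93; q' = -174 + 9·(10100/93) = 24906/31.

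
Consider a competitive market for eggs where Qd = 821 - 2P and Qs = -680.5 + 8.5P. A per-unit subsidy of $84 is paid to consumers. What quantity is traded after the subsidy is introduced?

Pre-subsidy: 821 - 2P = -680.5 + 8.5P gives P* = 143, Q* = 535.
With the rebate, buyers effectively pay Pb = Ps − 84, where Ps is the price sellers receive.
Demand in terms of Ps becomes Qd = 821 − 2(Ps − 84) = 989 - 2Ps. Setting this equal to supply: 989 - 2Ps = -680.5 + 8.5Ps, so Ps = 159.
Buyers pay Pb = 159 − 84 = 75; Q' = -680.5 + 8.5·159 = 671.

Q' = 671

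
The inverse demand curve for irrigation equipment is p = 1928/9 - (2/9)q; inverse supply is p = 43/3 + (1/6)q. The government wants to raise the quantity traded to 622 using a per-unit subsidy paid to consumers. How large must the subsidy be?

At q = 622, from the demand curve buyers pay pb = 1928/9 − (2/9)·622 = 76; from the supply curve sellers need ps = 43/3 + (1/6)·622 = 118.
The subsidy must fill the gap: s = ps − pb = 118 − 76 = 42.

Required subsidy s = 42 per unit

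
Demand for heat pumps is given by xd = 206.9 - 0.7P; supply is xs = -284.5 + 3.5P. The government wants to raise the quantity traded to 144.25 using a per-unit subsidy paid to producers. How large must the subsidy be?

Required subsidy s = 33 per unit

At x = 144.25, invert demand for the buyer price: Pb = (206.9 − 144.25)/0.7 = 89.5; invert supply for the seller price: Ps = (144.25 − (-284.5))/3.5 = 122.5.
The subsidy must fill the gap: s = Ps − Pb = 122.5 − 89.5 = 33.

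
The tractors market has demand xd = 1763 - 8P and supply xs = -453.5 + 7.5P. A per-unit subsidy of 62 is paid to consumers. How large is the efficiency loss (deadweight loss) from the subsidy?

Pre-subsidy: 1763 - 8P = -453.5 + 7.5P gives P* = 143, x* = 619.
With the rebate, buyers effectively pay Pb = Ps − 62, where Ps is the price sellers receive.
Demand in terms of Ps becomes xd = 1763 − 8(Ps − 62) = 2259 - 8Ps. Setting this equal to supply: 2259 - 8Ps = -453.5 + 7.5Ps, so Ps = 175.
Buyers pay Pb = 175 − 62 = 113; x' = -453.5 + 7.5·175 = 859.
The subsidy expands output by 859 − 619 = 240 past the efficient level; on those units the gap between marginal cost and willingness to pay runs from 0 up to 62.
DWL = ½ × 62 × 240 = 7440.

Deadweight loss = 7440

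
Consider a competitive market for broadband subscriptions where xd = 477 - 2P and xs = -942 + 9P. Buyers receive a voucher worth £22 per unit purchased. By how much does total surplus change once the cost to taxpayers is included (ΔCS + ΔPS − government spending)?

Pre-subsidy: 477 - 2P = -942 + 9P gives P* = 129, x* = 219.
With the rebate, buyers effectively pay Pb = Ps − 22, where Ps is the price sellers receive.
Demand in terms of Ps becomes xd = 477 − 2(Ps − 22) = 521 - 2Ps. Setting this equal to supply: 521 - 2Ps = -942 + 9Ps, so Ps = 133.
Buyers pay Pb = 133 − 22 = 111; x' = -942 + 9·133 = 255.
ΔCS = ½(219 + 255)(129 − 111) = 4266; ΔPS = ½(219 + 255)(133 − 129) = 948.
Government spending = 22 × 255 = 5610.
Net change = 4266 + 948 − 5610 = -396. The loss equals the DWL triangle ½·22·36.

Net change in total surplus = -£396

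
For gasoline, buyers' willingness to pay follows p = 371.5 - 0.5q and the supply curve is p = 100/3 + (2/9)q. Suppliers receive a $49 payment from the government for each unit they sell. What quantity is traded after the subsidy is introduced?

q' = 6969/13

Pre-subsidy: 371.5 - 0.5q = 100/3 + (2/9)q gives q* = 6087/13 and p* = 1786/13.
With the subsidy, sellers receive ps = pb + 49 for each unit, where pb is the price buyers pay.
On the curves, pb = 371.5 - 0.5q and ps = 100/3 + (2/9)q; the wedge ps − pb = 49 gives 100/3 + (2/9)q − (371.5 - 0.5q) = 49, so q' = 6969/13.
Then pb = 371.5 − 0.5·(6969/13) = 1345/13 and ps = 100/3 + (2/9)·(6969/13) = 1982/13.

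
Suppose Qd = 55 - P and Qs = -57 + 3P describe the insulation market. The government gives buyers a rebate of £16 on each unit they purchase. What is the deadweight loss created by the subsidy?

Pre-subsidy: 55 - P = -57 + 3P gives P* = 28, Q* = 27.
With the rebate, buyers effectively pay Pb = Ps − 16, where Ps is the price sellers receive.
Demand in terms of Ps becomes Qd = 55 − 1(Ps − 16) = 71 - Ps. Setting this equal to supply: 71 - Ps = -57 + 3Ps, so Ps = 32.
Buyers pay Pb = 32 − 16 = 16; Q' = -57 + 3·32 = 39.
The subsidy expands output by 39 − 27 = 12 past the efficient level; on those units the gap between marginal cost and willingness to pay runs from 0 up to 16.
DWL = ½ × 16 × 12 = 96.

Deadweight loss = £96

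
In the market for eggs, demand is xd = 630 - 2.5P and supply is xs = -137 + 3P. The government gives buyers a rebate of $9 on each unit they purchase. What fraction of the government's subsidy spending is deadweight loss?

Pre-subsidy: 630 - 2.5P = -137 + 3P gives P* = 1534/11, x* = 3095/11.
With the rebate, buyers effectively pay Pb = Ps − 9, where Ps is the price sellers receive.
Demand in terms of Ps becomes xd = 630 − 2.5(Ps − 9) = 652.5 - 2.5Ps. Setting this equal to supply: 652.5 - 2.5Ps = -137 + 3Ps, so Ps = 1579/11.
Buyers pay Pb = 1579/11 − 9 = 1480/11; x' = -137 + 3·(1579/11) = 3230/11.
ΔCS = ½(3095/11 + 3230/11)(1534/11 − 1480/11) = 15525/11; ΔPS = ½(3095/11 + 3230/11)(1579/11 − 1534/11) = 25875/22.
Government spending = 9 × 3230/11 = 29070/11.
DWL = ½ × 9 × (3230/11 − 3095/11) = 1215/22; fraction = (1215/22) / (29070/11) = 27/1292.

DWL / government spending = 27/1292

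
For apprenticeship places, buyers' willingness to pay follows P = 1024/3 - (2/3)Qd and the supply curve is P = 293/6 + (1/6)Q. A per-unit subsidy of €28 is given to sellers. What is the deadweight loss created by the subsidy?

Pre-subsidy: 1024/3 - (2/3)Q = 293/6 + (1/6)Q gives Q* = 351 and P* = 322/3.
With the subsidy, sellers receive Ps = Pb + 28 for each unit, where Pb is the price buyers pay.
On the curves, Pb = 1024/3 - (2/3)Q and Ps = 293/6 + (1/6)Q; the wedge Ps − Pb = 28 gives 293/6 + (1/6)Q − (1024/3 - (2/3)Q) = 28, so Q' = 384.6.
Then Pb = 1024/3 − (2/3)·384.6 = 1274/15 and Ps = 293/6 + (1/6)·384.6 = 1694/15.
The subsidy expands output by 384.6 − 351 = 33.6 past the efficient level; on those units the gap between marginal cost and willingness to pay runs from 0 up to 28.
DWL = ½ × 28 × 33.6 = 470.4.

Deadweight loss = €470.4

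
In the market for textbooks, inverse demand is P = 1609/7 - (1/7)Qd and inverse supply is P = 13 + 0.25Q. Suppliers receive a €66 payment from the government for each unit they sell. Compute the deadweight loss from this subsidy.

Deadweight loss = €5544

Pre-subsidy: 1609/7 - (1/7)Q = 13 + 0.25Q gives Q* = 552 and P* = 151.
With the subsidy, sellers receive Ps = Pb + 66 for each unit, where Pb is the price buyers pay.
On the curves, Pb = 1609/7 - (1/7)Q and Ps = 13 + 0.25Q; the wedge Ps − Pb = 66 gives 13 + 0.25Q − (1609/7 - (1/7)Q) = 66, so Q' = 720.
Then Pb = 1609/7 − (1/7)·720 = 127 and Ps = 13 + 0.25·720 = 193.
The subsidy expands output by 720 − 552 = 168 past the efficient level; on those units the gap between marginal cost and willingness to pay runs from 0 up to 66.
DWL = ½ × 66 × 168 = 5544.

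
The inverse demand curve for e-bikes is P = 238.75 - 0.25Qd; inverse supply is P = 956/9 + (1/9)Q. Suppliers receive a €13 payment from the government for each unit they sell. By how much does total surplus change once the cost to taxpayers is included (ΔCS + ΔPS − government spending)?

Net change in total surplus = -€234

Pre-subsidy: 238.75 - 0.25Q = 956/9 + (1/9)Q gives Q* = 367 and P* = 147.
With the subsidy, sellers receive Ps = Pb + 13 for each unit, where Pb is the price buyers pay.
On the curves, Pb = 238.75 - 0.25Q and Ps = 956/9 + (1/9)Q; the wedge Ps − Pb = 13 gives 956/9 + (1/9)Q − (238.75 - 0.25Q) = 13, so Q' = 403.
Then Pb = 238.75 − 0.25·403 = 138 and Ps = 956/9 + (1/9)·403 = 151.
ΔCS = ½(367 + 403)(147 − 138) = 3465; ΔPS = ½(367 + 403)(151 − 147) = 1540.
Government spending = 13 × 403 = 5239.
Net change = 3465 + 1540 − 5239 = -234. The loss equals the DWL triangle ½·13·36.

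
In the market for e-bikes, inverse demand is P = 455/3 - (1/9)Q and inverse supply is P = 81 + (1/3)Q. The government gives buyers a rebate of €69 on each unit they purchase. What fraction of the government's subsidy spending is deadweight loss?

DWL / government spending = 207/838

Pre-subsidy: 455/3 - (1/9)Q = 81 + (1/3)Q gives Q* = 159 and P* = 134.
With the rebate, buyers effectively pay Pb = Ps − 69, where Ps is the price sellers receive.
On the curves, Pb = 455/3 - (1/9)Q and Ps = 81 + (1/3)Q; the wedge Ps − Pb = 69 gives 81 + (1/3)Q − (455/3 - (1/9)Q) = 69, so Q' = 314.25.
Then Pb = 455/3 − (1/9)·314.25 = 116.75 and Ps = 81 + (1/3)·314.25 = 185.75.
ΔCS = ½(159 + 314.25)(134 − 116.75) = 4081.78125; ΔPS = ½(159 + 314.25)(185.75 − 134) = 12245.34375.
Government spending = 69 × 314.25 = 21683.25.
DWL = ½ × 69 × (314.25 − 159) = 5356.125; fraction = 5356.125 / 21683.25 = 207/838.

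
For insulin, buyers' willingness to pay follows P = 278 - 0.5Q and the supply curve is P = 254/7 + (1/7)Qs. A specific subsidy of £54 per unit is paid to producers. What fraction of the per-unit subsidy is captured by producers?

Pre-subsidy: 278 - 0.5Q = 254/7 + (1/7)Q gives Q* = 376 and P* = 90.
With the subsidy, sellers receive Ps = Pb + 54 for each unit, where Pb is the price buyers pay.
On the curves, Pb = 278 - 0.5Q and Ps = 254/7 + (1/7)Q; the wedge Ps − Pb = 54 gives 254/7 + (1/7)Q − (278 - 0.5Q) = 54, so Q' = 460.
Then Pb = 278 − 0.5·460 = 48 and Ps = 254/7 + (1/7)·460 = 102.
Buyers' price falls by P* − Pb = 90 − 48 = 42; sellers' price rises by Ps − P* = 102 − 90 = 12.
So producers capture 12/54 = 2/9 of each unit of subsidy.

Producer share = 2/9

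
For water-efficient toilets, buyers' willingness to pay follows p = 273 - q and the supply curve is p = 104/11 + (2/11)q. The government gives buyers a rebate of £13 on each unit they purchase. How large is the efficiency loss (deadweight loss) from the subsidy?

Deadweight loss = £71.5

Pre-subsidy: 273 - q = 104/11 + (2/11)q gives q* = 223 and p* = 50.
With the rebate, buyers effectively pay pb = ps − 13, where ps is the price sellers receive.
On the curves, pb = 273 - q and ps = 104/11 + (2/11)q; the wedge ps − pb = 13 gives 104/11 + (2/11)q − (273 - q) = 13, so q' = 234.
Then pb = 273 − 1·234 = 39 and ps = 104/11 + (2/11)·234 = 52.
The subsidy expands output by 234 − 223 = 11 past the efficient level; on those units the gap between marginal cost and willingness to pay runs from 0 up to 13.
DWL = ½ × 13 × 11 = 71.5.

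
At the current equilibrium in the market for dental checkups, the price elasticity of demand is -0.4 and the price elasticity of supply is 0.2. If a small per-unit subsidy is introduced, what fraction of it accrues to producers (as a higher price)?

For a small subsidy around the equilibrium, the benefit split depends on the relative slopes, which at a point are proportional to the elasticities.
Buyer share = εs/(εs + |εd|) = 0.2/(0.2 + 0.4) = 1/3; seller share = |εd|/(εs + |εd|) = 2/3.
So producers capture 2/3 of the subsidy.

Producer share = 2/3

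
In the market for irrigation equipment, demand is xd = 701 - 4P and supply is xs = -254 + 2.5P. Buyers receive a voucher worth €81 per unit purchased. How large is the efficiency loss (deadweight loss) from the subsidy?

Pre-subsidy: 701 - 4P = -254 + 2.5P gives P* = 1910/13, x* = 1473/13.
With the rebate, buyers effectively pay Pb = Ps − 81, where Ps is the price sellers receive.
Demand in terms of Ps becomes xd = 701 − 4(Ps − 81) = 1025 - 4Ps. Setting this equal to supply: 1025 - 4Ps = -254 + 2.5Ps, so Ps = 2558/13.
Buyers pay Pb = 2558/13 − 81 = 1505/13; x' = -254 + 2.5·(2558/13) = 3093/13.
The subsidy expands output by 3093/13 − 1473/13 = 1620/13 past the efficient level; on those units the gap between marginal cost and willingness to pay runs from 0 up to 81.
DWL = ½ × 81 × 1620/13 = 65610/13.

Deadweight loss = 65610/13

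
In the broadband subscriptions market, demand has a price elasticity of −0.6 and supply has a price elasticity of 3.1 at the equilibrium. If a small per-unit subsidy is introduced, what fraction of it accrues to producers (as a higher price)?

Producer share = 6/37

For a small subsidy around the equilibrium, the benefit split depends on the relative slopes, which at a point are proportional to the elasticities.
Buyer share = εs/(εs + |εd|) = 3.1/(3.1 + 0.6) = 31/37; seller share = |εd|/(εs + |εd|) = 6/37.
So producers capture 6/37 of the subsidy.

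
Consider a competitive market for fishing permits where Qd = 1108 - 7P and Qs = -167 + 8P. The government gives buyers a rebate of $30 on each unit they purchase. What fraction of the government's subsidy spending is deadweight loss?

DWL / government spending = 0.0896

Pre-subsidy: 1108 - 7P = -167 + 8P gives P* = 85, Q* = 513.
With the rebate, buyers effectively pay Pb = Ps − 30, where Ps is the price sellers receive.
Demand in terms of Ps becomes Qd = 1108 − 7(Ps − 30) = 1318 - 7Ps. Setting this equal to supply: 1318 - 7Ps = -167 + 8Ps, so Ps = 99.
Buyers pay Pb = 99 − 30 = 69; Q' = -167 + 8·99 = 625.
ΔCS = ½(513 + 625)(85 − 69) = 9104; ΔPS = ½(513 + 625)(99 − 85) = 7966.
Government spending = 30 × 625 = 18750.
DWL = ½ × 30 × (625 − 513) = 1680; fraction = 1680 / 18750 = 0.0896.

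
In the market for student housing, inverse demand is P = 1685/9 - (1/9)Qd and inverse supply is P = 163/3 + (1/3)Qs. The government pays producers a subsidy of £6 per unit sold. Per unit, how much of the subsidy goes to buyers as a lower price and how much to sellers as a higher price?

Buyers gain £1.5 per unit; sellers gain £4.5 per unit

Pre-subsidy: 1685/9 - (1/9)Q = 163/3 + (1/3)Q gives Q* = 299 and P* = 154.
With the subsidy, sellers receive Ps = Pb + 6 for each unit, where Pb is the price buyers pay.
On the curves, Pb = 1685/9 - (1/9)Q and Ps = 163/3 + (1/3)Q; the wedge Ps − Pb = 6 gives 163/3 + (1/3)Q − (1685/9 - (1/9)Q) = 6, so Q' = 312.5.
Then Pb = 1685/9 − (1/9)·312.5 = 152.5 and Ps = 163/3 + (1/3)·312.5 = 158.5.
Buyers' price falls by P* − Pb = 154 − 152.5 = 1.5; sellers' price rises by Ps − P* = 158.5 − 154 = 4.5.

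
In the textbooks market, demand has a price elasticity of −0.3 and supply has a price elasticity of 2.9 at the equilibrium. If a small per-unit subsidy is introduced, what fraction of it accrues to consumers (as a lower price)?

For a small subsidy around the equilibrium, the benefit split depends on the relative slopes, which at a point are proportional to the elasticities.
Buyer share = εs/(εs + |εd|) = 2.9/(2.9 + 0.3) = 0.90625; seller share = |εd|/(εs + |εd|) = 0.09375.

Consumer share = 0.90625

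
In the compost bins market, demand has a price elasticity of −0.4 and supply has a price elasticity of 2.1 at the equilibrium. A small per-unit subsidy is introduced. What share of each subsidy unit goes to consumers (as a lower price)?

Consumer share = 0.84

For a small subsidy around the equilibrium, the benefit split depends on the relative slopes, which at a point are proportional to the elasticities.
Buyer share = εs/(εs + |εd|) = 2.1/(2.1 + 0.4) = 0.84; seller share = |εd|/(εs + |εd|) = 0.16.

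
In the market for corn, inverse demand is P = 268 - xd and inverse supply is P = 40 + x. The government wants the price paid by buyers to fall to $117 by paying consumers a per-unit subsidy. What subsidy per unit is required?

At a buyer price of 117, quantity demanded is 268 − 1·117 = 151.
Sellers supply 151 only when they receive Ps = 40 + 1·151 = 191.
s = Ps − Pb = 191 − 117 = 74.

Required subsidy s = $74 per unit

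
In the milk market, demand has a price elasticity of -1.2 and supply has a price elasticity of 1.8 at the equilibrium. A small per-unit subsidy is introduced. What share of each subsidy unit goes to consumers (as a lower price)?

For a small subsidy around the equilibrium, the benefit split depends on the relative slopes, which at a point are proportional to the elasticities.
Buyer share = εs/(εs + |εd|) = 1.8/(1.8 + 1.2) = 0.6; seller share = |εd|/(εs + |εd|) = 0.4.

Consumer share = 0.6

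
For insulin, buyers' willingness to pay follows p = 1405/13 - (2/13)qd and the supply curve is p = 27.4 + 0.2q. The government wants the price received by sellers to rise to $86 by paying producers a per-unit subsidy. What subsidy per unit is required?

Required subsidy s = $23 per unit

At a seller price of 86, quantity supplied is -137 + 5·86 = 293.
Buyers absorb 293 only when they pay pb = 1405/13 − (2/13)·293 = 63.
s = ps − pb = 86 − 63 = 23.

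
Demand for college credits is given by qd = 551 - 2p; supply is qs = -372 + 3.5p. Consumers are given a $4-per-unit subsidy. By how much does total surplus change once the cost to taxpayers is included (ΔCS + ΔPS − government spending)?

Pre-subsidy: 551 - 2p = -372 + 3.5p gives p* = 1846/11, q* = 2369/11.
With the rebate, buyers effectively pay pb = ps − 4, where ps is the price sellers receive.
Demand in terms of ps becomes qd = 551 − 2(ps − 4) = 559 - 2ps. Setting this equal to supply: 559 - 2ps = -372 + 3.5ps, so ps = 1862/11.
Buyers pay pb = 1862/11 − 4 = 1818/11; q' = -372 + 3.5·(1862/11) = 2425/11.
ΔCS = ½(2369/11 + 2425/11)(1846/11 − 1818/11) = 67116/121; ΔPS = ½(2369/11 + 2425/11)(1862/11 − 1846/11) = 38352/121.
Government spending = 4 × 2425/11 = 9700/11.
Net change = 67116/121 + 38352/121 − 9700/11 = -112/11. The loss equals the DWL triangle ½·4·56/11.

Net change in total surplus = -112/11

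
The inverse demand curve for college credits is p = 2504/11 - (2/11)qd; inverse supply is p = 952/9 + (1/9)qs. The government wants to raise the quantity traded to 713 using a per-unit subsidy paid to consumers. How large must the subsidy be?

Required subsidy s = 87 per unit

At q = 713, from the demand curve buyers pay pb = 2504/11 − (2/11)·713 = 98; from the supply curve sellers need ps = 952/9 + (1/9)·713 = 185.
The subsidy must fill the gap: s = ps − pb = 185 − 98 = 87.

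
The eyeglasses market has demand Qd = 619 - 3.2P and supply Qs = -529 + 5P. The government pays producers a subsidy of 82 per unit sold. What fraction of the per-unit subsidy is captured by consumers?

Consumer share = 25/41

Pre-subsidy: 619 - 3.2P = -529 + 5P gives P* = 140, Q* = 171.
With the subsidy, sellers receive Ps = Pb + 82 for each unit, where Pb is the price buyers pay.
Supply in terms of Pb becomes Qs = -529 + 5(Pb + 82) = -119 + 5Pb. Setting this equal to demand: 619 - 3.2Pb = -119 + 5Pb, so Pb = 90.
Sellers receive Ps = 90 + 82 = 172; Q' = 619 − 3.2·90 = 331.
Buyers' price falls by P* − Pb = 140 − 90 = 50; sellers' price rises by Ps − P* = 172 − 140 = 32.
So consumers capture 50/82 = 25/41 of each unit of subsidy.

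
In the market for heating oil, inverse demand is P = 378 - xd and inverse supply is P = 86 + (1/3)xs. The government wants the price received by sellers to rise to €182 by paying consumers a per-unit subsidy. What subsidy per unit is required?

At a seller price of 182, quantity supplied is -258 + 3·182 = 288.
Buyers absorb 288 only when they pay Pb = 378 − 1·288 = 90.
s = Ps − Pb = 182 − 90 = 92.

Required subsidy s = €92 per unit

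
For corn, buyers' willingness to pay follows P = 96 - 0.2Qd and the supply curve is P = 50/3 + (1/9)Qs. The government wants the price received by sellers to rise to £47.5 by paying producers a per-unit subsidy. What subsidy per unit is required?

At a seller price of 47.5, quantity supplied is -150 + 9·47.5 = 277.5.
Buyers absorb 277.5 only when they pay Pb = 96 − 0.2·277.5 = 40.5.
s = Ps − Pb = 47.5 − 40.5 = 7.

Required subsidy s = £7 per unit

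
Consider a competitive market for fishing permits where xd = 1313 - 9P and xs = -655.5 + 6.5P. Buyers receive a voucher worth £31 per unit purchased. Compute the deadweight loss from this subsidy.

Pre-subsidy: 1313 - 9P = -655.5 + 6.5P gives P* = 127, x* = 170.
With the rebate, buyers effectively pay Pb = Ps − 31, where Ps is the price sellers receive.
Demand in terms of Ps becomes xd = 1313 − 9(Ps − 31) = 1592 - 9Ps. Setting this equal to supply: 1592 - 9Ps = -655.5 + 6.5Ps, so Ps = 145.
Buyers pay Pb = 145 − 31 = 114; x' = -655.5 + 6.5·145 = 287.
The subsidy expands output by 287 − 170 = 117 past the efficient level; on those units the gap between marginal cost and willingness to pay runs from 0 up to 31.
DWL = ½ × 31 × 117 = 1813.5.

Deadweight loss = £1813.5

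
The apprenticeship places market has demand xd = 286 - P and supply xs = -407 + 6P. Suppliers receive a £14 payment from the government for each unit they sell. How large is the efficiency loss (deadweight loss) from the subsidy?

Pre-subsidy: 286 - P = -407 + 6P gives P* = 99, x* = 187.
With the subsidy, sellers receive Ps = Pb + 14 for each unit, where Pb is the price buyers pay.
Supply in terms of Pb becomes xs = -407 + 6(Pb + 14) = -323 + 6Pb. Setting this equal to demand: 286 - Pb = -323 + 6Pb, so Pb = 87.
Sellers receive Ps = 87 + 14 = 101; x' = 286 − 1·87 = 199.
The subsidy expands output by 199 − 187 = 12 past the efficient level; on those units the gap between marginal cost and willingness to pay runs from 0 up to 14.
DWL = ½ × 14 × 12 = 84.

Deadweight loss = £84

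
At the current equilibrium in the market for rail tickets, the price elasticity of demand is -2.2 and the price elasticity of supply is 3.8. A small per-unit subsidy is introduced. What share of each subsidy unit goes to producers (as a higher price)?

Producer share = 11/30

For a small subsidy around the equilibrium, the benefit split depends on the relative slopes, which at a point are proportional to the elasticities.
Buyer share = εs/(εs + |εd|) = 3.8/(3.8 + 2.2) = 19/30; seller share = |εd|/(εs + |εd|) = 11/30.
So producers capture 11/30 of the subsidy.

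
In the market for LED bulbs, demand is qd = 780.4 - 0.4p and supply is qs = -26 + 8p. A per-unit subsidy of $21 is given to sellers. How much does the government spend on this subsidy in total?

Government cost = $15750

Pre-subsidy: 780.4 - 0.4p = -26 + 8p gives p* = 96, q* = 742.
With the subsidy, sellers receive ps = pb + 21 for each unit, where pb is the price buyers pay.
Supply in terms of pb becomes qs = -26 + 8(pb + 21) = 142 + 8pb. Setting this equal to demand: 780.4 - 0.4pb = 142 + 8pb, so pb = 76.
Sellers receive ps = 76 + 21 = 97; q' = 780.4 − 0.4·76 = 750.
Government outlay = subsidy × quantity = 21 × 750 = 15750.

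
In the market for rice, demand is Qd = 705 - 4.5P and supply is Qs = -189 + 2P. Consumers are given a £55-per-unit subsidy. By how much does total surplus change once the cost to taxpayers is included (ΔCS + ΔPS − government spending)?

Net change in total surplus = -27225/13

Pre-subsidy: 705 - 4.5P = -189 + 2P gives P* = 1788/13, Q* = 1119/13.
With the rebate, buyers effectively pay Pb = Ps − 55, where Ps is the price sellers receive.
Demand in terms of Ps becomes Qd = 705 − 4.5(Ps − 55) = 952.5 - 4.5Ps. Setting this equal to supply: 952.5 - 4.5Ps = -189 + 2Ps, so Ps = 2283/13.
Buyers pay Pb = 2283/13 − 55 = 1568/13; Q' = -189 + 2·(2283/13) = 2109/13.
ΔCS = ½(1119/13 + 2109/13)(1788/13 − 1568/13) = 355080/169; ΔPS = ½(1119/13 + 2109/13)(2283/13 − 1788/13) = 798930/169.
Government spending = 55 × 2109/13 = 115995/13.
Net change = 355080/169 + 798930/169 − 115995/13 = -27225/13. The loss equals the DWL triangle ½·55·990/13.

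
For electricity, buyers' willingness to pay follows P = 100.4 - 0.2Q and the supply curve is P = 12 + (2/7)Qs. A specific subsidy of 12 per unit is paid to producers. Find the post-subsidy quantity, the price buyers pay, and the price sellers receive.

Pre-subsidy: 100.4 - 0.2Q = 12 + (2/7)Q gives Q* = 182 and P* = 64.
With the subsidy, sellers receive Ps = Pb + 12 for each unit, where Pb is the price buyers pay.
On the curves, Pb = 100.4 - 0.2Q and Ps = 12 + (2/7)Q; the wedge Ps − Pb = 12 gives 12 + (2/7)Q − (100.4 - 0.2Q) = 12, so Q' = 3514/17.
Then Pb = 100.4 − 0.2·(3514/17) = 1004/17 and Ps = 12 + (2/7)·(3514/17) = 1208/17.

Q' = 3514/17; buyers pay 1004/17; sellers receive 1208/17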